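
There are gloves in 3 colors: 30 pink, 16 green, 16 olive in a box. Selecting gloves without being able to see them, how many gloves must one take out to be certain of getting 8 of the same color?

The worst case takes 7 gloves of each color without reaching 8 of any: 3 × 7 = 21.
The next glove must bring some color to 8, so 21 + 1 = 22.

22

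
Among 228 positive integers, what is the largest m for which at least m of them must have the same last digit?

There are 10 possible last digits, which serve as the pigeonholes.
If each of the 10 possible last digits held at most 22, the total would be at most 10 × 22 = 220 < 228, a contradiction.
So at least one holds ⌈228/10⌉ = 23.

23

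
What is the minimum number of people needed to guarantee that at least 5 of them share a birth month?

There are 12 months of the year acting as pigeonholes.
With 12 × 4 = 48 people we could place exactly 4 in each, with no class reaching 5.
One more forces some class to hold 5, so 48 + 1 = 49.

49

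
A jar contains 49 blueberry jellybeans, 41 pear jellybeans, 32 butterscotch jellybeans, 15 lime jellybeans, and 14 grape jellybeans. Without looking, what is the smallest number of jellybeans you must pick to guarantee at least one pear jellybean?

111

The worst case draws every non-pear jellybean first: 49 + 32 + 15 + 14 = 110.
The next draw is then forced to be pear, giving 110 + 1 = 111.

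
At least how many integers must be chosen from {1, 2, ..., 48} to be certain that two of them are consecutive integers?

25

Partition {1, …, 48} into 24 pairs: {1,2}, {3,4}, …, {47,48}.
Choosing 24 integers — say the 24 even numbers 2, 4, …, 48 — takes one from each pair and avoids the property.
Choosing 25 forces two into the same pair by pigeonhole, and those are consecutive. So 25.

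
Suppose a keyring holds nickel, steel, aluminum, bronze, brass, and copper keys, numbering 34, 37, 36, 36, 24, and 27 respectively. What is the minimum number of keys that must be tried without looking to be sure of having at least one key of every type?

The hardest type to obtain is brass: we could draw every other key first — 194 − 24 = 170 keys — without a single brass one.
The next draw must be brass, so 170 + 1 = 171.

171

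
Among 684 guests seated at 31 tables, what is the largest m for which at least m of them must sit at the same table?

23

The 684 guests fall into 31 tables.
If each of the 31 tables held at most 22, the total would be at most 31 × 22 = 682 < 684, a contradiction.
So at least one holds ⌈684/31⌉ = 23.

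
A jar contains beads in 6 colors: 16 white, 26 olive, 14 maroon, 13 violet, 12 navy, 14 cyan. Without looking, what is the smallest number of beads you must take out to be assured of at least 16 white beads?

95

The worst case draws every non-white bead first: 26 + 14 + 13 + 12 + 14 = 79.
The next 16 draws are then forced to be white, giving 79 + 16 = 95.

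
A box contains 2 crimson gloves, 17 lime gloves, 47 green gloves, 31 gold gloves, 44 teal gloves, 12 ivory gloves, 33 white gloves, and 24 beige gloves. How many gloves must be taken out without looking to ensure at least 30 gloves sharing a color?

172

Treat the 8 colors as pigeonholes.
In the worst case we take at most 29 of each color, but all 2 crimson, all 17 lime, all 12 ivory, and all 24 beige (fewer than 29), giving 2 + 17 + 29 + 29 + 29 + 12 + 29 + 24 = 171.
One more glove then forces some color to 30, so 171 + 1 = 172.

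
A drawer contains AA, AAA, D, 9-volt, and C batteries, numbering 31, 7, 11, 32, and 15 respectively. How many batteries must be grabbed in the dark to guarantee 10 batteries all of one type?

Treat the 5 types as pigeonholes.
In the worst case we take at most 9 of each type, but all 7 AAA (fewer than 9), giving 9 + 7 + 9 + 9 + 9 = 43.
One more battery then forces some type to 10, so 43 + 1 = 44.

44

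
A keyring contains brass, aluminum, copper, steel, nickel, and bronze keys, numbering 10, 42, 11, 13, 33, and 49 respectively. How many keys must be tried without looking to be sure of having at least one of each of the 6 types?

The hardest type to obtain is brass: we could draw every other key first — 158 − 10 = 148 keys — without a single brass one.
The next draw must be brass, so 148 + 1 = 149.

149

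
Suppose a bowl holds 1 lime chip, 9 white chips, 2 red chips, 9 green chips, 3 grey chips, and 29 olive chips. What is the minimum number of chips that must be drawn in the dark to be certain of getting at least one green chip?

45

The worst case draws every non-green chip first: 1 + 9 + 2 + 3 + 29 = 44.
The next draw is then forced to be green, giving 44 + 1 = 45.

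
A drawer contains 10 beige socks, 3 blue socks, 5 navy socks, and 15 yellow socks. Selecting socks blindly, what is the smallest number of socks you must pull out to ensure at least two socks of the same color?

5

Treat the 4 colors as pigeonholes.
The worst case takes 1 sock of each color without reaching 2 of any: 4 × 1 = 4.
The next sock must bring some color to 2, so 4 + 1 = 5.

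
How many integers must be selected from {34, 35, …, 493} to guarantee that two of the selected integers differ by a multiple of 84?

85

Use the pigeonhole principle on residue classes: group the integers by remainder mod 84; there are 84 residue classes, each nonempty in this range.
Choosing one from each class (84 integers) avoids any shared remainder.
One more choice must repeat a class, so two differ by a multiple of 84. Hence 84 + 1 = 85.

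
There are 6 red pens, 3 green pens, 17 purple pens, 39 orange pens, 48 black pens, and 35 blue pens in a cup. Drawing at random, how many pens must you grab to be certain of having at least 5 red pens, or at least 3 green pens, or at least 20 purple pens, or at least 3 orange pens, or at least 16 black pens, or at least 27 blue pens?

Each of the 6 ink colors has its own threshold; avoid all of them simultaneously.
The worst case stops just short of every target: 4 red, 2 green, all 17 purple, 2 orange, 15 black, 26 blue — 4 + 2 + 17 + 2 + 15 + 26 = 66 pens.
One more pen must push some ink color to its target, so 66 + 1 = 67.

67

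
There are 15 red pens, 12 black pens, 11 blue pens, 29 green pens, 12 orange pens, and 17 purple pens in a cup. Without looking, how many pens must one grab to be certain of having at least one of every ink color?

The hardest ink color to obtain is blue: we could draw every other pen first — 96 − 11 = 85 pens — without a single blue one.
The next draw must be blue, so 85 + 1 = 86.

86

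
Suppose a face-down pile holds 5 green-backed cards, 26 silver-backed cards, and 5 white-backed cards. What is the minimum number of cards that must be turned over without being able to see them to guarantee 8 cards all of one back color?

Treat the 3 back colors as pigeonholes.
In the worst case we take at most 7 of each back color, but all 5 green-backed and all 5 white-backed (fewer than 7), giving 5 + 7 + 5 = 17.
One more card then forces some back color to 8, so 17 + 1 = 18.

18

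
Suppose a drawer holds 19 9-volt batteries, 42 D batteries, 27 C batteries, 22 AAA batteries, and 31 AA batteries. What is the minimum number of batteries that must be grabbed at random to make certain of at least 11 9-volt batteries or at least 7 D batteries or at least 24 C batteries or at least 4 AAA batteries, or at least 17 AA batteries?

Each of the 5 types has its own threshold; avoid all of them simultaneously.
The worst case stops just short of every target: 10 9-volt, 6 D, 23 C, 3 AAA, 16 AA — 10 + 6 + 23 + 3 + 16 = 58 batteries.
One more battery must push some type to its target, so 58 + 1 = 59.

59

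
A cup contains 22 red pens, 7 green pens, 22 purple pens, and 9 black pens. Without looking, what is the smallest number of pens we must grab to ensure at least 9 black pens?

60

The worst case draws every non-black pen first: 22 + 7 + 22 = 51.
The next 9 draws are then forced to be black, giving 51 + 9 = 60.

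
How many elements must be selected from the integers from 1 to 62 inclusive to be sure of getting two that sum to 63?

Partition {1, …, 62} into 31 pairs: {1,62}, {2,61}, …, {31,32}.
Choosing 31 integers — say the integers 1 through 31 — takes one from each pair and avoids the property.
Choosing 32 forces two into the same pair by pigeonhole, and those sum to 63. So 32.

32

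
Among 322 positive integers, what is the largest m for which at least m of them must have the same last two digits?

There are 100 possible two-digit endings, which serve as the pigeonholes.
If each of the 100 possible two-digit endings held at most 3, the total would be at most 100 × 3 = 300 < 322, a contradiction.
So at least one holds ⌈322/100⌉ = 4.

4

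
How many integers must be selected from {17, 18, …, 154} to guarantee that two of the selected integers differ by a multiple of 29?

Group the integers by remainder mod 29; there are 29 residue classes, each nonempty in this range.
Choosing one from each class (29 integers) avoids any shared remainder.
One more choice must repeat a class, so two differ by a multiple of 29. Hence 29 + 1 = 30.

30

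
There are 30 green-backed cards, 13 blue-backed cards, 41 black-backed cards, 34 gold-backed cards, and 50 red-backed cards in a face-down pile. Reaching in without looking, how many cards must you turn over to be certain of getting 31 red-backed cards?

149

To avoid red-backed cards as long as possible, exhaust the other 4 back colors first.
The worst case draws every non-red-backed card first: 30 + 13 + 41 + 34 = 118.
The next 31 draws are then forced to be red-backed, giving 118 + 31 = 149.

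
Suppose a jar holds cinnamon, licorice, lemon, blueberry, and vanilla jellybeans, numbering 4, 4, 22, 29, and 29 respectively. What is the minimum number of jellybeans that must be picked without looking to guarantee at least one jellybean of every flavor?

85

The hardest flavor to obtain is cinnamon: we could draw every other jellybean first — 88 − 4 = 84 jellybeans — without a single cinnamon one.
The next draw must be cinnamon, so 84 + 1 = 85.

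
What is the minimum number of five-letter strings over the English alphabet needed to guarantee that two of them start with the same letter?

27

There are 26 possible first letters acting as pigeonholes.
With 26 five-letter strings over the English alphabet we could place one in each, avoiding any repeat.
One more forces some class to hold 2, so 26 + 1 = 27.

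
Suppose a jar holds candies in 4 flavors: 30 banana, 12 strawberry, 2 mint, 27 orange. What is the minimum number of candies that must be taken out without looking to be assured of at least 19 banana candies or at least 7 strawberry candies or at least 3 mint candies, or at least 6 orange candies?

32

The worst case stops just short of every target: 18 banana, 6 strawberry, 2 mint, 5 orange — 18 + 6 + 2 + 5 = 31 candies.
One more candy must push some flavor to its target, so 31 + 1 = 32.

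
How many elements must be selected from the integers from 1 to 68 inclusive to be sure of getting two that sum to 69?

35

Partition {1, …, 68} into 34 pairs: {1,68}, {2,67}, …, {34,35}.
Choosing 34 integers — say the integers 1 through 34 — takes one from each pair and avoids the property.
Choosing 35 forces two into the same pair by pigeonhole, and those sum to 69. So 35.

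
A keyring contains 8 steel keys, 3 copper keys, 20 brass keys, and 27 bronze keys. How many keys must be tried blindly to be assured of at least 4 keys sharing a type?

The worst case takes 3 keys of each type without reaching 4 of any: 4 × 3 = 12.
The next key must bring some type to 4, so 12 + 1 = 13.

13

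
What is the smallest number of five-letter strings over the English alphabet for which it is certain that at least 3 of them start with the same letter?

There are 26 possible first letters acting as pigeonholes.
With 26 × 2 = 52 five-letter strings over the English alphabet we could place exactly 2 in each, with no class reaching 3.
One more forces some class to hold 3, so 52 + 1 = 53.

53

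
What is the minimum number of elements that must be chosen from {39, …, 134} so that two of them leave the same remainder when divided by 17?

18

Group the integers by remainder mod 17; there are 17 residue classes, each nonempty in this range.
Choosing one from each class (17 integers) avoids any shared remainder.
One more choice must repeat a class, so two differ by a multiple of 17. Hence 17 + 1 = 18.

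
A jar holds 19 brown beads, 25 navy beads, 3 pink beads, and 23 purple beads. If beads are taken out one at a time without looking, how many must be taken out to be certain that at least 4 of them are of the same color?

Treat the 4 colors as pigeonholes.
The worst case takes 3 beads of each color without reaching 4 of any: 4 × 3 = 12.
The next bead must bring some color to 4, so 12 + 1 = 13.

13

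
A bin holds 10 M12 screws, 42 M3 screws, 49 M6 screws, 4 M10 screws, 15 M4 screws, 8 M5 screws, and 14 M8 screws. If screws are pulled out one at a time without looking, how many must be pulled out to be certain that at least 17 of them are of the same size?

84

Treat the 7 sizes as pigeonholes.
In the worst case we take at most 16 of each size, but all 10 M12, all 4 M10, all 15 M4, all 8 M5, and all 14 M8 (fewer than 16), giving 10 + 16 + 16 + 4 + 15 + 8 + 14 = 83.
One more screw then forces some size to 17, so 83 + 1 = 84.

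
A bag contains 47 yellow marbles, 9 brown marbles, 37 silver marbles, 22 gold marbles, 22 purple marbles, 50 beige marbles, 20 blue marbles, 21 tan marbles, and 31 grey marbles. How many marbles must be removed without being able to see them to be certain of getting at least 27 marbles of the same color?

199

Treat the 9 colors as pigeonholes.
In the worst case we take at most 26 of each color, but all 9 brown, all 22 gold, all 22 purple, all 20 blue, and all 21 tan (fewer than 26), giving 26 + 9 + 26 + 22 + 22 + 26 + 20 + 21 + 26 = 198.
One more marble then forces some color to 27, so 198 + 1 = 199.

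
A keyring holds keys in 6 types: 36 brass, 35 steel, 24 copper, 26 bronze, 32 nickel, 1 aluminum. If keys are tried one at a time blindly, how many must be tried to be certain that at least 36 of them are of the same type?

154

In the worst case we take at most 35 of each type, but all 24 copper, all 26 bronze, all 32 nickel, and all 1 aluminum (fewer than 35), giving 35 + 35 + 24 + 26 + 32 + 1 = 153.
One more key then forces some type to 36, so 153 + 1 = 154.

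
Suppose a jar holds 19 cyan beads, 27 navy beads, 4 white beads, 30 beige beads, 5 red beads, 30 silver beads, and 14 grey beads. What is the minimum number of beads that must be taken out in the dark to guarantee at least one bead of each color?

126

The hardest color to obtain is white: we could draw every other bead first — 129 − 4 = 125 beads — without a single white one.
The next draw must be white, so 125 + 1 = 126.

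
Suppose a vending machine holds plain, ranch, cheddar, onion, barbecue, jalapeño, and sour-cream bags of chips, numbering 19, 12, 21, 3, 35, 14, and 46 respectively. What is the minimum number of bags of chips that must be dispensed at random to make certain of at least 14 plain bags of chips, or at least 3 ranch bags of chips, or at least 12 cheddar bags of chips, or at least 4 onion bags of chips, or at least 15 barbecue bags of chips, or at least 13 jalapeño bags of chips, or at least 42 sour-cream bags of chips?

97

The worst case stops just short of every target: 13 plain, 2 ranch, 11 cheddar, 3 onion, 14 barbecue, 12 jalapeño, 41 sour-cream — 13 + 2 + 11 + 3 + 14 + 12 + 41 = 96 bags of chips.
One more bag of chips must push some flavor to its target, so 96 + 1 = 97.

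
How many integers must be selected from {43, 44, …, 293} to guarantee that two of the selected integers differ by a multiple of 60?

Group the integers by remainder mod 60; there are 60 residue classes, each nonempty in this range.
Choosing one from each class (60 integers) avoids any shared remainder.
One more choice must repeat a class, so two differ by a multiple of 60. Hence 60 + 1 = 61.

61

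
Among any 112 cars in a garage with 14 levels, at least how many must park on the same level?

8

If each of the 14 levels held at most 7, the total would be at most 14 × 7 = 98 < 112, a contradiction.
So at least one holds ⌈112/14⌉ = 8.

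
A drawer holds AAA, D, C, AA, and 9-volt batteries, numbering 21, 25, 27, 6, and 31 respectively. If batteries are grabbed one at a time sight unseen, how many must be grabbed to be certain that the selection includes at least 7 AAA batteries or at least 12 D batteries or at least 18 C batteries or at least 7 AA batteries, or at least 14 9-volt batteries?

54

Each of the 5 types has its own threshold; avoid all of them simultaneously.
The worst case stops just short of every target: 6 AAA, 11 D, 17 C, 6 AA, 13 9-volt — 6 + 11 + 17 + 6 + 13 = 53 batteries.
One more battery must push some type to its target, so 53 + 1 = 54.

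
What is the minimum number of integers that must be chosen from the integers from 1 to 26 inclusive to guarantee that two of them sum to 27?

14

Partition {1, …, 26} into 13 pairs: {1,26}, {2,25}, …, {13,14}.
Choosing 13 integers — say the integers 1 through 13 — takes one from each pair and avoids the property.
Choosing 14 forces two into the same pair by pigeonhole, and those sum to 27. So 14.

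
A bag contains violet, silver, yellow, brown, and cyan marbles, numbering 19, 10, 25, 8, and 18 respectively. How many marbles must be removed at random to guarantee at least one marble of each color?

The hardest color to obtain is brown: we could draw every other marble first — 80 − 8 = 72 marbles — without a single brown one.
The next draw must be brown, so 72 + 1 = 73.

73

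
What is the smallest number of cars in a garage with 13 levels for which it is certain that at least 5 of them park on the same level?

There are 13 levels acting as pigeonholes.
With 13 × 4 = 52 cars we could place exactly 4 in each, with no class reaching 5.
One more forces some class to hold 5, so 52 + 1 = 53.

53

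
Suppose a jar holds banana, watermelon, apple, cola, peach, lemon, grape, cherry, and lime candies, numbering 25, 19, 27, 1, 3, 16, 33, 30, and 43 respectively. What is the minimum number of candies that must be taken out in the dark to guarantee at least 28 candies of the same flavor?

Treat the 9 flavors as pigeonholes.
In the worst case we take at most 27 of each flavor, but all 25 banana, all 19 watermelon, all 1 cola, all 3 peach, and all 16 lemon (fewer than 27), giving 25 + 19 + 27 + 1 + 3 + 16 + 27 + 27 + 27 = 172.
One more candy then forces some flavor to 28, so 172 + 1 = 173.

173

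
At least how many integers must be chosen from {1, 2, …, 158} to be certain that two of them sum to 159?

Partition {1, …, 158} into 79 pairs: {1,158}, {2,157}, …, {79,80}.
Choosing 79 integers — say the integers 1 through 79 — takes one from each pair and avoids the property.
Choosing 80 forces two into the same pair by pigeonhole, and those sum to 159. So 80.

80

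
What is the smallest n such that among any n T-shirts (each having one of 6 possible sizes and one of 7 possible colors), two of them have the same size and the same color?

There are 6 × 7 = 42 (size, color) combinations acting as pigeonholes.
With 42 T-shirts we could place one in each, avoiding any repeat.
One more forces some (size, color) pair to hold 2, so 42 + 1 = 43.

43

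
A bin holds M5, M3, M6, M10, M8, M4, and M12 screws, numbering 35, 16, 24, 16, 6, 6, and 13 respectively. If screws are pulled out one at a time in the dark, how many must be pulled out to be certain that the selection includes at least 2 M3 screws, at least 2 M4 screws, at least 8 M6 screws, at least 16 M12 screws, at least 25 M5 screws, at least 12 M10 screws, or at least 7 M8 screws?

The worst case stops just short of every target: 24 M5, 1 M3, 7 M6, 11 M10, 6 M8, 1 M4, all 13 M12 — 24 + 1 + 7 + 11 + 6 + 1 + 13 = 63 screws.
One more screw must push some size to its target, so 63 + 1 = 64.

64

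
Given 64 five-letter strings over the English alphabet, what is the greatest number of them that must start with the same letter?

3

There are 26 possible first letters, which serve as the pigeonholes.
If each of the 26 possible first letters held at most 2, the total would be at most 26 × 2 = 52 < 64, a contradiction.
So at least one holds ⌈64/26⌉ = 3.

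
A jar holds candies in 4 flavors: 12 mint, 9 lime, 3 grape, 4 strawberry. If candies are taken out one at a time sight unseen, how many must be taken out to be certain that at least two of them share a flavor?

5

Treat the 4 flavors as pigeonholes.
The worst case takes 1 candy of each flavor without reaching 2 of any: 4 × 1 = 4.
The next candy must bring some flavor to 2, so 4 + 1 = 5.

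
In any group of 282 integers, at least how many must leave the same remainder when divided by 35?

If each of the 35 residue classes modulo 35 held at most 8, the total would be at most 35 × 8 = 280 < 282, a contradiction.
So at least one holds ⌈282/35⌉ = 9.

9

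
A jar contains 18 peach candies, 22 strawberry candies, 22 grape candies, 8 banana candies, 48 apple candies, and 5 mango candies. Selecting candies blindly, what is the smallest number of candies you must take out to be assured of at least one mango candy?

The worst case draws every non-mango candy first: 18 + 22 + 22 + 8 + 48 = 118.
The next draw is then forced to be mango, giving 118 + 1 = 119.

119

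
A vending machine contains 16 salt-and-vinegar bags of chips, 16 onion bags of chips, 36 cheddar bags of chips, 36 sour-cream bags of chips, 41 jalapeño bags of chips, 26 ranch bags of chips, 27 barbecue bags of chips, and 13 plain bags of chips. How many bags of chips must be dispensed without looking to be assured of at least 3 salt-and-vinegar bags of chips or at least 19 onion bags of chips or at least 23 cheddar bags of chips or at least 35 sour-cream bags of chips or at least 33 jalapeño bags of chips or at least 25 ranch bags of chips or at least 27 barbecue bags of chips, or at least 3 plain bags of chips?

159

Each of the 8 flavors has its own threshold; avoid all of them simultaneously.
The worst case stops just short of every target: 2 salt-and-vinegar, all 16 onion, 22 cheddar, 34 sour-cream, 32 jalapeño, 24 ranch, 26 barbecue, 2 plain — 2 + 16 + 22 + 34 + 32 + 24 + 26 + 2 = 158 bags of chips.
One more bag of chips must push some flavor to its target, so 158 + 1 = 159.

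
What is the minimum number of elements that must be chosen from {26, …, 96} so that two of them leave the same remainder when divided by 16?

Group the integers by remainder mod 16; there are 16 residue classes, each nonempty in this range.
Choosing one from each class (16 integers) avoids any shared remainder.
One more choice must repeat a class, so two differ by a multiple of 16. Hence 16 + 1 = 17.

17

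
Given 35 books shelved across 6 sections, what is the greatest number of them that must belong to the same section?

6

If each of the 6 sections held at most 5, the total would be at most 6 × 5 = 30 < 35, a contradiction.
So at least one holds ⌈35/6⌉ = 6.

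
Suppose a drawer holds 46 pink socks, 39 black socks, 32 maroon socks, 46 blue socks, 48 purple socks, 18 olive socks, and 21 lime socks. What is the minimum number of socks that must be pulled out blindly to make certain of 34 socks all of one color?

204

Treat the 7 colors as pigeonholes.
In the worst case we take at most 33 of each color, but all 32 maroon, all 18 olive, and all 21 lime (fewer than 33), giving 33 + 33 + 32 + 33 + 33 + 18 + 21 = 203.
One more sock then forces some color to 34, so 203 + 1 = 204.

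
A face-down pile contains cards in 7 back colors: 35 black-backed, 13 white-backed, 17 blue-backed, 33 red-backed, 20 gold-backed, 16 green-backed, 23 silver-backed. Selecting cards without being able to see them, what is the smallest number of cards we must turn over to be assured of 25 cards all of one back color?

138

Treat the 7 back colors as pigeonholes.
In the worst case we take at most 24 of each back color, but all 13 white-backed, all 17 blue-backed, all 20 gold-backed, all 16 green-backed, and all 23 silver-backed (fewer than 24), giving 24 + 13 + 17 + 24 + 20 + 16 + 23 = 137.
One more card then forces some back color to 25, so 137 + 1 = 138.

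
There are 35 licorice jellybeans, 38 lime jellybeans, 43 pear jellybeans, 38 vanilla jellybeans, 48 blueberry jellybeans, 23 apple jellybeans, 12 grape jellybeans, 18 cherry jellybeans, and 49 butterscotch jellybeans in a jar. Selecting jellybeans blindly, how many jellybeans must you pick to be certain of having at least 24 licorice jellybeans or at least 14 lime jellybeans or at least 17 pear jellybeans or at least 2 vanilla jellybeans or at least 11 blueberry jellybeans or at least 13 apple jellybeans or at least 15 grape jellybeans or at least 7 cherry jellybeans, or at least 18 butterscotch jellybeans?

The worst case stops just short of every target: 23 licorice, 13 lime, 16 pear, 1 vanilla, 10 blueberry, 12 apple, all 12 grape, 6 cherry, 17 butterscotch — 23 + 13 + 16 + 1 + 10 + 12 + 12 + 6 + 17 = 110 jellybeans.
One more jellybean must push some flavor to its target, so 110 + 1 = 111.

111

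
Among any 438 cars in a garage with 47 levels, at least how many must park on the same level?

The 438 cars fall into 47 levels.
If each of the 47 levels held at most 9, the total would be at most 47 × 9 = 423 < 438, a contradiction.
So at least one holds ⌈438/47⌉ = 10.

10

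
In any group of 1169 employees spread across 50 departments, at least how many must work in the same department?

24

The 1169 employees fall into 50 departments.
If each of the 50 departments held at most 23, the total would be at most 50 × 23 = 1150 < 1169, a contradiction.
So at least one holds ⌈1169/50⌉ = 24.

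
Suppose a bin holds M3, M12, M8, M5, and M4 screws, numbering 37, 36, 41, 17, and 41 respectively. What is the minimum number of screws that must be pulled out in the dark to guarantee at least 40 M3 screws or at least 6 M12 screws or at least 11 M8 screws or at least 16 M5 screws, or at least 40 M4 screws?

107

The worst case stops just short of every target: all 37 M3, 5 M12, 10 M8, 15 M5, 39 M4 — 37 + 5 + 10 + 15 + 39 = 106 screws.
One more screw must push some size to its target, so 106 + 1 = 107.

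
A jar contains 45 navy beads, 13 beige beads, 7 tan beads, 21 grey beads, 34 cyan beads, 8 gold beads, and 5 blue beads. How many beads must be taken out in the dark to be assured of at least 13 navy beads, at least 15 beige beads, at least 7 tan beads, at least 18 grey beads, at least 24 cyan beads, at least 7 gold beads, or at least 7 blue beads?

Each of the 7 colors has its own threshold; avoid all of them simultaneously.
The worst case stops just short of every target: 12 navy, all 13 beige, 6 tan, 17 grey, 23 cyan, 6 gold, all 5 blue — 12 + 13 + 6 + 17 + 23 + 6 + 5 = 82 beads.
One more bead must push some color to its target, so 82 + 1 = 83.

83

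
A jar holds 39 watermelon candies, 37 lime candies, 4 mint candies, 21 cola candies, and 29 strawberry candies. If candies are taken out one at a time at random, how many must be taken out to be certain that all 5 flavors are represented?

127

The hardest flavor to obtain is mint: we could draw every other candy first — 130 − 4 = 126 candies — without a single mint one.
The next draw must be mint, so 126 + 1 = 127.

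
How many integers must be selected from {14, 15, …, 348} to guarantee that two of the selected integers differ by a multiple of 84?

Use the pigeonhole principle on residue classes: group the integers by remainder mod 84; there are 84 residue classes, each nonempty in this range.
Choosing one from each class (84 integers) avoids any shared remainder.
One more choice must repeat a class, so two differ by a multiple of 84. Hence 84 + 1 = 85.

85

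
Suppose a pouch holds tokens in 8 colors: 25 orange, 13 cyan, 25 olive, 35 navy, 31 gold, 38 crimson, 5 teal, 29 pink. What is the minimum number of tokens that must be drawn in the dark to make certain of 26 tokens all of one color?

169

In the worst case we take at most 25 of each color, but all 13 cyan and all 5 teal (fewer than 25), giving 25 + 13 + 25 + 25 + 25 + 25 + 5 + 25 = 168.
One more token then forces some color to 26, so 168 + 1 = 169.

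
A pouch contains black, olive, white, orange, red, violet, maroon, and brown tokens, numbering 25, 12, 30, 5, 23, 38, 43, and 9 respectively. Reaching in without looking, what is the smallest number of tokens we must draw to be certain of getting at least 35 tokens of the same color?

173

Treat the 8 colors as pigeonholes.
In the worst case we take at most 34 of each color, but all 25 black, all 12 olive, all 30 white, all 5 orange, all 23 red, and all 9 brown (fewer than 34), giving 25 + 12 + 30 + 5 + 23 + 34 + 34 + 9 = 172.
One more token then forces some color to 35, so 172 + 1 = 173.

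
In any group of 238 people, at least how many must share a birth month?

20

The 238 people fall into 12 months of the year.
If each of the 12 months of the year held at most 19, the total would be at most 12 × 19 = 228 < 238, a contradiction.
So at least one holds ⌈238/12⌉ = 20.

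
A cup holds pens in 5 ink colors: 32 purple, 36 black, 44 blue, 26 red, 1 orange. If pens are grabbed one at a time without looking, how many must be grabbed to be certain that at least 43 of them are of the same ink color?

Treat the 5 ink colors as pigeonholes.
In the worst case we take at most 42 of each ink color, but all 32 purple, all 36 black, all 26 red, and all 1 orange (fewer than 42), giving 32 + 36 + 42 + 26 + 1 = 137.
One more pen then forces some ink color to 43, so 137 + 1 = 138.

138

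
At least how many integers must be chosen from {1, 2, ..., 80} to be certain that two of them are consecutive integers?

41

Partition {1, …, 80} into 40 pairs: {1,2}, {3,4}, …, {79,80}.
Choosing 40 integers — say the 40 even numbers 2, 4, …, 80 — takes one from each pair and avoids the property.
Choosing 41 forces two into the same pair by pigeonhole, and those are consecutive. So 41.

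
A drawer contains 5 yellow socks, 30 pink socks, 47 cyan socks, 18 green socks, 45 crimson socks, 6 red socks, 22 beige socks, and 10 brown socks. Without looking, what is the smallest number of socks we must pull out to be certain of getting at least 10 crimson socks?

To avoid crimson socks as long as possible, exhaust the other 7 colors first.
The worst case draws every non-crimson sock first: 5 + 30 + 47 + 18 + 6 + 22 + 10 = 138.
The next 10 draws are then forced to be crimson, giving 138 + 10 = 148.

148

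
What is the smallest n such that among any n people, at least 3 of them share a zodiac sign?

25

There are 12 zodiac signs acting as pigeonholes.
With 12 × 2 = 24 people we could place exactly 2 in each, with no class reaching 3.
One more forces some class to hold 3, so 24 + 1 = 25.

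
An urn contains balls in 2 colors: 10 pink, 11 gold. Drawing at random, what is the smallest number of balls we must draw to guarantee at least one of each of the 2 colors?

12

The hardest color to obtain is pink: we could draw every other ball first — 21 − 10 = 11 balls — without a single pink one.
The next draw must be pink, so 11 + 1 = 12.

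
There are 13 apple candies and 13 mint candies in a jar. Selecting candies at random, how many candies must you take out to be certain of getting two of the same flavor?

The worst case takes 1 candy of each flavor without reaching 2 of any: 2 × 1 = 2.
The next candy must bring some flavor to 2, so 2 + 1 = 3.

3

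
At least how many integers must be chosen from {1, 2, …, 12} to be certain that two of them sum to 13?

7

Partition {1, …, 12} into 6 pairs: {1,12}, {2,11}, …, {6,7}.
Choosing 6 integers — say the integers 1 through 6 — takes one from each pair and avoids the property.
Choosing 7 forces two into the same pair by pigeonhole, and those sum to 13. So 7.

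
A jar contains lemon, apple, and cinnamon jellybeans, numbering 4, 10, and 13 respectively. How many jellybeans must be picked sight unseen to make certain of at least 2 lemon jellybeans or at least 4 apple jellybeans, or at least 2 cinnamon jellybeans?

6

Each of the 3 flavors has its own threshold; avoid all of them simultaneously.
The worst case stops just short of every target: 1 lemon, 3 apple, 1 cinnamon — 1 + 3 + 1 = 5 jellybeans.
One more jellybean must push some flavor to its target, so 5 + 1 = 6.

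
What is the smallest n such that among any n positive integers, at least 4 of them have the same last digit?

31

There are 10 possible last digits acting as pigeonholes.
With 10 × 3 = 30 positive integers we could place exactly 3 in each, with no class reaching 4.
One more forces some class to hold 4, so 30 + 1 = 31.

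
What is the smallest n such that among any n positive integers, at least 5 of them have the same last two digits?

There are 100 possible two-digit endings acting as pigeonholes.
With 100 × 4 = 400 positive integers we could place exactly 4 in each, with no class reaching 5.
One more forces some class to hold 5, so 400 + 1 = 401.

401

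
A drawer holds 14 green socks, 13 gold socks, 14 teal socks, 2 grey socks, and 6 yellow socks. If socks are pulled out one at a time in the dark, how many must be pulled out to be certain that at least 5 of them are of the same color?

Treat the 5 colors as pigeonholes.
In the worst case we take at most 4 of each color, but all 2 grey (fewer than 4), giving 4 + 4 + 4 + 2 + 4 = 18.
One more sock then forces some color to 5, so 18 + 1 = 19.

19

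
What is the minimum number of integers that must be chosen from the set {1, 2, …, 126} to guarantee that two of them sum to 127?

Partition {1, …, 126} into 63 pairs: {1,126}, {2,125}, …, {63,64}.
Choosing 63 integers — say the integers 1 through 63 — takes one from each pair and avoids the property.
Choosing 64 forces two into the same pair by pigeonhole, and those sum to 127. So 64.

64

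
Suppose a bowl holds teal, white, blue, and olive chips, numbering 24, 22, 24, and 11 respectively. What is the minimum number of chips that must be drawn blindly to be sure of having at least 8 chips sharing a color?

Treat the 4 colors as pigeonholes.
The worst case takes 7 chips of each color without reaching 8 of any: 4 × 7 = 28.
The next chip must bring some color to 8, so 28 + 1 = 29.

29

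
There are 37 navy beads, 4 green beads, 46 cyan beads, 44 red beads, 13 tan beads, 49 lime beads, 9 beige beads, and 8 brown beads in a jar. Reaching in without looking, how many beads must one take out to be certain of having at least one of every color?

The hardest color to obtain is green: we could draw every other bead first — 210 − 4 = 206 beads — without a single green one.
The next draw must be green, so 206 + 1 = 207.

207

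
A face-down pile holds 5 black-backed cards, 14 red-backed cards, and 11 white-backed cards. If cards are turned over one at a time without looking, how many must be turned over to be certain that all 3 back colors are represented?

26

The hardest back color to obtain is black-backed: we could draw every other card first — 30 − 5 = 25 cards — without a single black-backed one.
The next draw must be black-backed, so 25 + 1 = 26.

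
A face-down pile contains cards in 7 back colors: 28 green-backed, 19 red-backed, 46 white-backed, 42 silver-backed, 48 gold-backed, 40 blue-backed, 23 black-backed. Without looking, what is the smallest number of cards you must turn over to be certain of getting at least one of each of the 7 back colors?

The hardest back color to obtain is red-backed: we could draw every other card first — 246 − 19 = 227 cards — without a single red-backed one.
The next draw must be red-backed, so 227 + 1 = 228.

228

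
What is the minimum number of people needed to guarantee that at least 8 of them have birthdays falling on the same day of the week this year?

There are 7 days of the week acting as pigeonholes.
With 7 × 7 = 49 people we could place exactly 7 in each, with no class reaching 8.
One more forces some class to hold 8, so 49 + 1 = 50.

50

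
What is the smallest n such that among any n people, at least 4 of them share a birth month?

There are 12 months of the year acting as pigeonholes.
With 12 × 3 = 36 people we could place exactly 3 in each, with no class reaching 4.
One more forces some class to hold 4, so 36 + 1 = 37.

37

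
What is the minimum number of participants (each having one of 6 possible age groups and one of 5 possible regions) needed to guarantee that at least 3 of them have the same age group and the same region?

61

There are 6 × 5 = 30 (age group, region) combinations acting as pigeonholes.
With 30 × 2 = 60 participants we could place exactly 2 in each, with no (age group, region) pair reaching 3.
One more forces some (age group, region) pair to hold 3, so 60 + 1 = 61.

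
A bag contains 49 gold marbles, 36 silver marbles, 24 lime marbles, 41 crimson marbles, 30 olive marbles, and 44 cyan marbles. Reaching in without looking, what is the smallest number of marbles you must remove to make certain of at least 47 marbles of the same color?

Treat the 6 colors as pigeonholes.
In the worst case we take at most 46 of each color, but all 36 silver, all 24 lime, all 41 crimson, all 30 olive, and all 44 cyan (fewer than 46), giving 46 + 36 + 24 + 41 + 30 + 44 = 221.
One more marble then forces some color to 47, so 221 + 1 = 222.

222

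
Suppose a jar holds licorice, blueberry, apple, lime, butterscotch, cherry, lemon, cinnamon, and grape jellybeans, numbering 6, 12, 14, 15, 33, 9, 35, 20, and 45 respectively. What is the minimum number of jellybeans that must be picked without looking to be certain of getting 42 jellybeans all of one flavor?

In the worst case we take at most 41 of each flavor, but all 6 licorice, all 12 blueberry, all 14 apple, all 15 lime, all 33 butterscotch, all 9 cherry, all 35 lemon, and all 20 cinnamon (fewer than 41), giving 6 + 12 + 14 + 15 + 33 + 9 + 35 + 20 + 41 = 185.
One more jellybean then forces some flavor to 42, so 185 + 1 = 186.

186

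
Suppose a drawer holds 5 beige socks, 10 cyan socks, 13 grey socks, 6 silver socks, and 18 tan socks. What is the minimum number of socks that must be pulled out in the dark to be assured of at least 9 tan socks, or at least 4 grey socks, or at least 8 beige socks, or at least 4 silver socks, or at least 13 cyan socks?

30

Each of the 5 colors has its own threshold; avoid all of them simultaneously.
The worst case stops just short of every target: all 5 beige, all 10 cyan, 3 grey, 3 silver, 8 tan — 5 + 10 + 3 + 3 + 8 = 29 socks.
One more sock must push some color to its target, so 29 + 1 = 30.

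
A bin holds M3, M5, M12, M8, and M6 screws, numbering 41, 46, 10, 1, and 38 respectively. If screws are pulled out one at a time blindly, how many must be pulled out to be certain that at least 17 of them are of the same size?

60

Treat the 5 sizes as pigeonholes.
In the worst case we take at most 16 of each size, but all 10 M12 and all 1 M8 (fewer than 16), giving 16 + 16 + 10 + 1 + 16 = 59.
One more screw then forces some size to 17, so 59 + 1 = 60.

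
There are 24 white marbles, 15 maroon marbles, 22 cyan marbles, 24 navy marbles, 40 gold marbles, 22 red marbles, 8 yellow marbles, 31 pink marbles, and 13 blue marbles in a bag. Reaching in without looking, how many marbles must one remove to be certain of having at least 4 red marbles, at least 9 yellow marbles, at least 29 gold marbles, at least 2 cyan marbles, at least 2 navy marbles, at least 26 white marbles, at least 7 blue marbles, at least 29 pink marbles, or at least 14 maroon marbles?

113

Each of the 9 colors has its own threshold; avoid all of them simultaneously.
The worst case stops just short of every target: all 24 white, 13 maroon, 1 cyan, 1 navy, 28 gold, 3 red, 8 yellow, 28 pink, 6 blue — 24 + 13 + 1 + 1 + 28 + 3 + 8 + 28 + 6 = 112 marbles.
One more marble must push some color to its target, so 112 + 1 = 113.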